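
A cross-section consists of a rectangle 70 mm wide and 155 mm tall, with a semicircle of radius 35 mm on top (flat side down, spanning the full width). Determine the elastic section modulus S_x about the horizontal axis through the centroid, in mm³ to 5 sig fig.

Treat the section as a set of non-overlapping primitives; coordinates are from the bounding-box lower-left.
Rectangular body: 70 × 155, A = 10 850 mm², y = 77.5 mm, Ī = 21 722 604 mm⁴.
Semicircular cap: semicircle r = 35, A = 1924.226 mm², y = 169.8545 mm, Ī = 164 704 mm⁴.
Centroid: ȳ = ΣA·y / ΣA = 91.41167 mm.
Transfer each piece to the horizontal axis through the centroid using Ī + A·d² with d = y − 91.41167:
  rectangular body: d = -13.91167 mm → contributes +23 822 454 mm⁴
  semicircular cap: d = 78.44279 mm → contributes +12 004 986 mm⁴
Total I = 35 827 440 mm⁴.
Extreme fibre distance c = 98.58833 mm; S = I/c = 363404.5 mm³.

S_x ≈ 3.6340 × 10⁵ mm³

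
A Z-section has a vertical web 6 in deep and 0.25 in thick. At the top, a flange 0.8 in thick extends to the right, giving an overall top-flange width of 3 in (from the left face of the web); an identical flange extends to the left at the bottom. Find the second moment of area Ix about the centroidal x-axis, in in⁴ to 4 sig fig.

Break the section into simple shapes (no overlaps), measuring from the bottom-left corner of the bounding box.
Web: 0.25 × 6, A = 1.5 in², y = 3 in, Ī = 4.5 in⁴.
Top flange (beyond web): 2.75 × 0.8, A = 2.2 in², y = 5.6 in, Ī = 0.117333 in⁴.
Bottom flange (beyond web): 2.75 × 0.8, A = 2.2 in², y = 0.4 in, Ī = 0.117333 in⁴.
Centroid: ȳ = ΣA·y / ΣA = 3 in.
Transfer each piece to the centroidal x-axis using Ī + A·d² with d = y − 3:
  web: d = 0 in → contributes +4.5 in⁴
  top flange (beyond web): d = 2.6 in → contributes +14.9893 in⁴
  bottom flange (beyond web): d = -2.6 in → contributes +14.9893 in⁴
Total I = 34.4787 in⁴.

Ix ≈ 34.48 in⁴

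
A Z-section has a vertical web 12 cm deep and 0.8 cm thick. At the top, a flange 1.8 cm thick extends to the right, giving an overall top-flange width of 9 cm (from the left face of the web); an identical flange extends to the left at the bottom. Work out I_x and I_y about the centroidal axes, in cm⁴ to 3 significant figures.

Split into non-overlapping primitives; take the origin at the lower-left of the bounding box.
Web: 0.8 × 12, A = 9.6 cm², y = 6 cm, Ī = 115.2 cm⁴.
Top flange (beyond web): 8.2 × 1.8, A = 14.76 cm², y = 11.1 cm, Ī = 3.9852 cm⁴.
Bottom flange (beyond web): 8.2 × 1.8, A = 14.76 cm², y = 0.9 cm, Ī = 3.9852 cm⁴.
Centroid: ȳ = ΣA·y / ΣA = 6 cm.
Transfer each piece to the centroidal x-axis using Ī + A·d² with d = y − 6:
  web: d = 0 cm → contributes +115.2 cm⁴
  top flange (beyond web): d = 5.1 cm → contributes +387.89 cm⁴
  bottom flange (beyond web): d = -5.1 cm → contributes +387.89 cm⁴
Total I = 890.99 cm⁴.
For the y-axis: x̄ = 8.6 cm.
Repeating about the centroidal y-axis gives I_y = 763.7 cm⁴.

I_x ≈ 891 cm⁴, I_y ≈ 764 cm⁴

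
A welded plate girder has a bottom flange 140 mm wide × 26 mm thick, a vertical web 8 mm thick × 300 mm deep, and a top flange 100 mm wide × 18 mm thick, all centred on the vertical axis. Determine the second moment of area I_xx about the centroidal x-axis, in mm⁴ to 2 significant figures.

Treat the section as a set of non-overlapping primitives; coordinates are from the bounding-box lower-left.
Bottom plate: 140 × 26, A = 3 640 mm², y = 13 mm, Ī = 205 053 mm⁴.
Web plate: 8 × 300, A = 2 400 mm², y = 176 mm, Ī = 18 000 000 mm⁴.
Top plate: 100 × 18, A = 1 800 mm², y = 335 mm, Ī = 48 600 mm⁴.
Centroid: ȳ = ΣA·y / ΣA = 136.8 mm.
Transfer each piece to the centroidal x-axis using Ī + A·d² with d = y − 136.8:
  bottom plate: d = -123.8 mm → contributes +56 017 209 mm⁴
  web plate: d = 39.17 mm → contributes +21 682 946 mm⁴
  top plate: d = 198.2 mm → contributes +70 739 503 mm⁴
Total I = 148 439 657 mm⁴.

I_xx ≈ 1.5 × 10⁸ mm⁴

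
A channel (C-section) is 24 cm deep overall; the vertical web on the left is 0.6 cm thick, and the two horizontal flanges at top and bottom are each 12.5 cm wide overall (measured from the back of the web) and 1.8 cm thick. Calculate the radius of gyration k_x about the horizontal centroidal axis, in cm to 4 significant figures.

k_x ≈ 10.22 cm

Break the section into simple shapes (no overlaps), measuring from the bottom-left corner of the bounding box.
Web: 0.6 × 24, A = 14.4 cm², y = 12 cm, Ī = 691.2 cm⁴.
Top flange (beyond web): 11.9 × 1.8, A = 21.42 cm², y = 23.1 cm, Ī = 5.7834 cm⁴.
Bottom flange (beyond web): 11.9 × 1.8, A = 21.42 cm², y = 0.9 cm, Ī = 5.7834 cm⁴.
By symmetry the centroid is at mid-height, ȳ = 12 cm.
Transfer each piece to the horizontal centroidal axis using Ī + A·d² with d = y − 12:
  web: d = 0 cm → contributes +691.2 cm⁴
  top flange (beyond web): d = 11.1 cm → contributes +2644.94 cm⁴
  bottom flange (beyond web): d = -11.1 cm → contributes +2644.94 cm⁴
Total I = 5981.08 cm⁴.
Radius of gyration: k = √(I/A) = √(5981.08 / 57.24) = 10.2221 cm.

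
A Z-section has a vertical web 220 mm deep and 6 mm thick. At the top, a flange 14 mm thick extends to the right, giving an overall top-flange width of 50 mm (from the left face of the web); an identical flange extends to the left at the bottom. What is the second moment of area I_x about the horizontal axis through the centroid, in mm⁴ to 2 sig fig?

I_x ≈ 1.8 × 10⁷ mm⁴

Split into non-overlapping primitives; take the origin at the lower-left of the bounding box.
Web: 6 × 220, A = 1 320 mm², y = 110 mm, Ī = 5 324 000 mm⁴.
Top flange (beyond web): 44 × 14, A = 616 mm², y = 213 mm, Ī = 10 061 mm⁴.
Bottom flange (beyond web): 44 × 14, A = 616 mm², y = 7 mm, Ī = 10 061 mm⁴.
Centroid: ȳ = ΣA·y / ΣA = 110 mm.
Transfer each piece to the horizontal axis through the centroid using Ī + A·d² with d = y − 110:
  web: d = 0 mm → contributes +5 324 000 mm⁴
  top flange (beyond web): d = 103 mm → contributes +6 545 205 mm⁴
  bottom flange (beyond web): d = -103 mm → contributes +6 545 205 mm⁴
Total I = 18 414 411 mm⁴.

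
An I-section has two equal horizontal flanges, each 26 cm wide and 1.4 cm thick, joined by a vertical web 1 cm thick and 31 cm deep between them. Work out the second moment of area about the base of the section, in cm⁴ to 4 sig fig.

Decompose the section into non-overlapping parts with the origin at the bottom-left of its bounding rectangle.
Bottom flange: 26 × 1.4, A = 36.4 cm², y = 0.7 cm, Ī = 5.94533 cm⁴.
Web: 1 × 31, A = 31 cm², y = 16.9 cm, Ī = 2482.58 cm⁴.
Top flange: 26 × 1.4, A = 36.4 cm², y = 33.1 cm, Ī = 5.94533 cm⁴.
Transfer each piece to the bottom edge using Ī + A·d² with d = y − 0:
  bottom flange: d = 0.7 cm → contributes +23.7813 cm⁴
  web: d = 16.9 cm → contributes +11336.5 cm⁴
  top flange: d = 33.1 cm → contributes +39886.1 cm⁴
Total I = 51246.4 cm⁴.

I_base ≈ 5.125 × 10⁴ cm⁴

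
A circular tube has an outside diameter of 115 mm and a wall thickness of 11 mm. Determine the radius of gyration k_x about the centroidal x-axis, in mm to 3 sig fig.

Break the section into simple shapes (no overlaps), measuring from the bottom-left corner of the bounding box.
Outer circle: ⌀115, A = 10 387 mm², y = 57.5 mm, Ī = 8 585 414 mm⁴.
Bore (subtracted): ⌀93, A = 6792.9 mm², y = 57.5 mm, Ī = 3 671 992 mm⁴.
By symmetry the centroid is at mid-height, ȳ = 57.5 mm.
All pieces are centred on the centroidal x-axis, so I = ΣĪ (holes subtracted) = 4 913 423 mm⁴.
Radius of gyration: k = √(I/A) = √(4 913 423 / 3 594) = 36.975 mm.

k_x ≈ 37.0 mm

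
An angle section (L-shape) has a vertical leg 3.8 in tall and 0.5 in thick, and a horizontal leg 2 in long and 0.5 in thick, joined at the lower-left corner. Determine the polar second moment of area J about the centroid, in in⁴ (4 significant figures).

Break the section into simple shapes (no overlaps), measuring from the bottom-left corner of the bounding box.
Vertical leg: 0.5 × 3.8, A = 1.9 in², y = 1.9 in, Ī = 2.28633 in⁴.
Horizontal leg (remainder): 1.5 × 0.5, A = 0.75 in², y = 0.25 in, Ī = 0.015625 in⁴.
Centroid: ȳ = ΣA·y / ΣA = 1.43302 in.
Transfer each piece to the centroidal x-axis using Ī + A·d² with d = y − 1.43302:
  vertical leg: d = 0.466981 in → contributes +2.70067 in⁴
  horizontal leg (remainder): d = -1.18302 in → contributes +1.06528 in⁴
Total I = 3.76594 in⁴.
For the y-axis: x̄ = 0.533019 in.
Repeating about the centroidal y-axis gives I_y = 0.717944 in⁴.
Polar second moment: J = I_x + I_y = 4.48389 in⁴.

J ≈ 4.484 in⁴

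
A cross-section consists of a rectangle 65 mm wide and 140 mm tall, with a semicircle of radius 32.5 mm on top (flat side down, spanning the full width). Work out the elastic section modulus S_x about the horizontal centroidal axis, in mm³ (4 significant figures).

Decompose the section into non-overlapping parts with the origin at the bottom-left of its bounding rectangle.
Rectangular body: 65 × 140, A = 9 100 mm², y = 70 mm, Ī = 14 863 333 mm⁴.
Semicircular cap: semicircle r = 32.5, A = 1659.15 mm², y = 153.793 mm, Ī = 122 452 mm⁴.
Centroid: ȳ = ΣA·y / ΣA = 82.9217 mm.
Transfer each piece to the horizontal centroidal axis using Ī + A·d² with d = y − 82.9217:
  rectangular body: d = -12.9217 mm → contributes +16 382 755 mm⁴
  semicircular cap: d = 70.8718 mm → contributes +8 456 060 mm⁴
Total I = 24 838 815 mm⁴.
Extreme fibre distance c = 89.5783 mm; S = I/c = 277 286 mm³.

S_x ≈ 2.773 × 10⁵ mm³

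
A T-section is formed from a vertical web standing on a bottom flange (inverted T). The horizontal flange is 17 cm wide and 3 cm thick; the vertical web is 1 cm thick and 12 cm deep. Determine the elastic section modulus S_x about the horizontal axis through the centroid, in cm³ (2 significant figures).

Treat the section as a set of non-overlapping primitives; coordinates are from the bounding-box lower-left.
Flange: 17 × 3, A = 51 cm², y = 1.5 cm, Ī = 38.25 cm⁴.
Web: 1 × 12, A = 12 cm², y = 9 cm, Ī = 144 cm⁴.
Centroid: ȳ = ΣA·y / ΣA = 2.929 cm.
Transfer each piece to the horizontal axis through the centroid using Ī + A·d² with d = y − 2.929:
  flange: d = -1.429 cm → contributes +142.3 cm⁴
  web: d = 6.071 cm → contributes +586.3 cm⁴
Total I = 728.7 cm⁴.
Extreme fibre distance c = 12.07 cm; S = I/c = 60.36 cm³.

S_x ≈ 60 cm³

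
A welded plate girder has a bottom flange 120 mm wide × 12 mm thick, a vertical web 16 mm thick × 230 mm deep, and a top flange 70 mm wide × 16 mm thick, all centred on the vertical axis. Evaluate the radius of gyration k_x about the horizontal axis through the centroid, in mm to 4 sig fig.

k_x ≈ 93.09 mm

Treat the section as a set of non-overlapping primitives; coordinates are from the bounding-box lower-left.
Bottom plate: 120 × 12, A = 1 440 mm², y = 6 mm, Ī = 17 280 mm⁴.
Web plate: 16 × 230, A = 3 680 mm², y = 127 mm, Ī = 16 222 667 mm⁴.
Top plate: 70 × 16, A = 1 120 mm², y = 250 mm, Ī = 23893.3 mm⁴.
Centroid: ȳ = ΣA·y / ΣA = 121.154 mm.
Transfer each piece to the horizontal axis through the centroid using Ī + A·d² with d = y − 121.154:
  bottom plate: d = -115.154 mm → contributes +19 112 268 mm⁴
  web plate: d = 5.84615 mm → contributes +16 348 440 mm⁴
  top plate: d = 128.846 mm → contributes +18 617 384 mm⁴
Total I = 54 078 092 mm⁴.
Radius of gyration: k = √(I/A) = √(54 078 092 / 6 240) = 93.0933 mm.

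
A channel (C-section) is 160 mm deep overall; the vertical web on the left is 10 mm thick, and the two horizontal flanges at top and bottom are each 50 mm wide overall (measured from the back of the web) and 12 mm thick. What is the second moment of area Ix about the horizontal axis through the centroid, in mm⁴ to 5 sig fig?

Ix ≈ 8.6818 × 10⁶ mm⁴

Break the section into simple shapes (no overlaps), measuring from the bottom-left corner of the bounding box.
Web: 10 × 160, A = 1 600 mm², y = 80 mm, Ī = 3 413 333 mm⁴.
Top flange (beyond web): 40 × 12, A = 480 mm², y = 154 mm, Ī = 5 760 mm⁴.
Bottom flange (beyond web): 40 × 12, A = 480 mm², y = 6 mm, Ī = 5 760 mm⁴.
By symmetry the centroid is at mid-height, ȳ = 80 mm.
Transfer each piece to the horizontal axis through the centroid using Ī + A·d² with d = y − 80:
  web: d = 0 mm → contributes +3 413 333 mm⁴
  top flange (beyond web): d = 74 mm → contributes +2 634 240 mm⁴
  bottom flange (beyond web): d = -74 mm → contributes +2 634 240 mm⁴
Total I = 8 681 813 mm⁴.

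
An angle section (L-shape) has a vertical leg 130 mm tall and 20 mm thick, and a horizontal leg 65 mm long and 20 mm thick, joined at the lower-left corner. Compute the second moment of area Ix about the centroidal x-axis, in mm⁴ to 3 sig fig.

Decompose the section into non-overlapping parts with the origin at the bottom-left of its bounding rectangle.
Vertical leg: 20 × 130, A = 2 600 mm², y = 65 mm, Ī = 3 661 667 mm⁴.
Horizontal leg (remainder): 45 × 20, A = 900 mm², y = 10 mm, Ī = 30 000 mm⁴.
Centroid: ȳ = ΣA·y / ΣA = 50.857 mm.
Transfer each piece to the centroidal x-axis using Ī + A·d² with d = y − 50.857:
  vertical leg: d = 14.143 mm → contributes +4 181 720 mm⁴
  horizontal leg (remainder): d = -40.857 mm → contributes +1 532 376 mm⁴
Total I = 5 714 095 mm⁴.

Ix ≈ 5.71 × 10⁶ mm⁴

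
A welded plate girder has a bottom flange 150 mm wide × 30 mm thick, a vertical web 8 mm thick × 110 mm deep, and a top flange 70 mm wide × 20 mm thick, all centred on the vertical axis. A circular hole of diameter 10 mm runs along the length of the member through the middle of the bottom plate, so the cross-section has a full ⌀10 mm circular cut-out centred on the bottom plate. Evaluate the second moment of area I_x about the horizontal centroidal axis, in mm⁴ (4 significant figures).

Treat the section as a set of non-overlapping primitives; coordinates are from the bounding-box lower-left.
Bottom plate: 150 × 30, A = 4 500 mm², y = 15 mm, Ī = 337 500 mm⁴.
Web plate: 8 × 110, A = 880 mm², y = 85 mm, Ī = 887 333 mm⁴.
Top plate: 70 × 20, A = 1 400 mm², y = 150 mm, Ī = 46666.7 mm⁴.
Hole (subtracted): ⌀10, A = 78.5398 mm², y = 15 mm, Ī = 490.874 mm⁴.
Centroid: ȳ = ΣA·y / ΣA = 52.3948 mm.
Transfer each piece to the horizontal centroidal axis using Ī + A·d² with d = y − 52.3948:
  bottom plate: d = -37.3948 mm → contributes +6 630 182 mm⁴
  web plate: d = 32.6052 mm → contributes +1 822 858 mm⁴
  top plate: d = 97.6052 mm → contributes +13 384 142 mm⁴
  hole: d = -37.3948 mm → contributes −110 319 mm⁴
Total I = 21 726 863 mm⁴.

I_x ≈ 2.173 × 10⁷ mm⁴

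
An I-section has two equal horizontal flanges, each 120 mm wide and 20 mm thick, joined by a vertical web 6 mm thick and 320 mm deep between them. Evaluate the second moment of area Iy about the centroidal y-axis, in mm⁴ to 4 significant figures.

Break the section into simple shapes (no overlaps), measuring from the bottom-left corner of the bounding box.
Bottom flange: 120 × 20, A = 2 400 mm², x = 60 mm, Ī = 2 880 000 mm⁴.
Web: 6 × 320, A = 1 920 mm², x = 60 mm, Ī = 5 760 mm⁴.
Top flange: 120 × 20, A = 2 400 mm², x = 60 mm, Ī = 2 880 000 mm⁴.
By symmetry the centroid is at mid-width, x̄ = 60 mm.
All pieces are centred on the centroidal y-axis, so I = ΣĪ = 5 765 760 mm⁴.

Iy ≈ 5.766 × 10⁶ mm⁴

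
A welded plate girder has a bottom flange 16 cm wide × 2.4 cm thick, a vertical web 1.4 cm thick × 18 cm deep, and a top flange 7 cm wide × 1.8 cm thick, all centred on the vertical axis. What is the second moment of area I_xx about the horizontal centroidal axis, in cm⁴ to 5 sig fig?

Treat the section as a set of non-overlapping primitives; coordinates are from the bounding-box lower-left.
Bottom plate: 16 × 2.4, A = 38.4 cm², y = 1.2 cm, Ī = 18.432 cm⁴.
Web plate: 1.4 × 18, A = 25.2 cm², y = 11.4 cm, Ī = 680.4 cm⁴.
Top plate: 7 × 1.8, A = 12.6 cm², y = 21.3 cm, Ī = 3.402 cm⁴.
Centroid: ȳ = ΣA·y / ΣA = 7.89685 cm.
Transfer each piece to the horizontal centroidal axis using Ī + A·d² with d = y − 7.89685:
  bottom plate: d = -6.69685 cm → contributes +1740.588 cm⁴
  web plate: d = 3.50315 cm → contributes +989.6558 cm⁴
  top plate: d = 13.40315 cm → contributes +2266.922 cm⁴
Total I = 4997.165 cm⁴.

I_xx ≈ 4997.2 cm⁴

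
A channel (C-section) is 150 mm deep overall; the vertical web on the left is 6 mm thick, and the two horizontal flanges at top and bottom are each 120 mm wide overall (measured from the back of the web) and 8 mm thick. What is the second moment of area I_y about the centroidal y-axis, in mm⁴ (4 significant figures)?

Split into non-overlapping primitives; take the origin at the lower-left of the bounding box.
Web: 6 × 150, A = 900 mm², x = 3 mm, Ī = 2 700 mm⁴.
Top flange (beyond web): 114 × 8, A = 912 mm², x = 63 mm, Ī = 987 696 mm⁴.
Bottom flange (beyond web): 114 × 8, A = 912 mm², x = 63 mm, Ī = 987 696 mm⁴.
Centroid: x̄ = ΣA·x / ΣA = 43.1762 mm.
Transfer each piece to the centroidal y-axis using Ī + A·d² with d = x − 43.1762:
  web: d = -40.1762 mm → contributes +1 455 415 mm⁴
  top flange (beyond web): d = 19.8238 mm → contributes +1 346 096 mm⁴
  bottom flange (beyond web): d = 19.8238 mm → contributes +1 346 096 mm⁴
Total I = 4 147 607 mm⁴.

I_y ≈ 4.148 × 10⁶ mm⁴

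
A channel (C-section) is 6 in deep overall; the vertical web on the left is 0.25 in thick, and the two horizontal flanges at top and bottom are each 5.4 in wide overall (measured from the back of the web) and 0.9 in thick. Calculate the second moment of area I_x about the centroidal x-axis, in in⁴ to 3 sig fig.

I_x ≈ 65.4 in⁴

Decompose the section into non-overlapping parts with the origin at the bottom-left of its bounding rectangle.
Web: 0.25 × 6, A = 1.5 in², y = 3 in, Ī = 4.5 in⁴.
Top flange (beyond web): 5.15 × 0.9, A = 4.635 in², y = 5.55 in, Ī = 0.31286 in⁴.
Bottom flange (beyond web): 5.15 × 0.9, A = 4.635 in², y = 0.45 in, Ī = 0.31286 in⁴.
By symmetry the centroid is at mid-height, ȳ = 3 in.
Transfer each piece to the centroidal x-axis using Ī + A·d² with d = y − 3:
  web: d = 0 in → contributes +4.5 in⁴
  top flange (beyond web): d = 2.55 in → contributes +30.452 in⁴
  bottom flange (beyond web): d = -2.55 in → contributes +30.452 in⁴
Total I = 65.404 in⁴.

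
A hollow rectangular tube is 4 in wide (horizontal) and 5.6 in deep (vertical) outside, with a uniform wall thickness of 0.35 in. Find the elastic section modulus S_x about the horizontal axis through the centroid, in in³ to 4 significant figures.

S_x ≈ 9.352 in³

Treat the section as a set of non-overlapping primitives; coordinates are from the bounding-box lower-left.
Outer rectangle: 4 × 5.6, A = 22.4 in², y = 2.8 in, Ī = 58.5387 in⁴.
Inner void (subtracted): 3.3 × 4.9, A = 16.17 in², y = 2.8 in, Ī = 32.3535 in⁴.
By symmetry the centroid is at mid-height, ȳ = 2.8 in.
All pieces are centred on the horizontal axis through the centroid, so I = ΣĪ (holes subtracted) = 26.1852 in⁴.
Extreme fibre distance c = 2.8 in; S = I/c = 9.35185 in³.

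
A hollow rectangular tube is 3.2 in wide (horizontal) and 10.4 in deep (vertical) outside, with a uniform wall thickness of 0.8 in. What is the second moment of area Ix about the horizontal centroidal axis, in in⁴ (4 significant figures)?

Break the section into simple shapes (no overlaps), measuring from the bottom-left corner of the bounding box.
Outer rectangle: 3.2 × 10.4, A = 33.28 in², y = 5.2 in, Ī = 299.964 in⁴.
Inner void (subtracted): 1.6 × 8.8, A = 14.08 in², y = 5.2 in, Ī = 90.8629 in⁴.
By symmetry the centroid is at mid-height, ȳ = 5.2 in.
All pieces are centred on the horizontal centroidal axis, so I = ΣĪ (holes subtracted) = 209.101 in⁴.

Ix ≈ 209.1 in⁴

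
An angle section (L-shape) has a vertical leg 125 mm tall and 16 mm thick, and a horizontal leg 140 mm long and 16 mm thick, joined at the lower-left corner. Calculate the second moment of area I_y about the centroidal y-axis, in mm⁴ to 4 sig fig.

Break the section into simple shapes (no overlaps), measuring from the bottom-left corner of the bounding box.
Vertical leg: 16 × 125, A = 2 000 mm², x = 8 mm, Ī = 42666.7 mm⁴.
Horizontal leg (remainder): 124 × 16, A = 1 984 mm², x = 78 mm, Ī = 2 542 165 mm⁴.
Centroid: x̄ = ΣA·x / ΣA = 42.8594 mm.
Transfer each piece to the centroidal y-axis using Ī + A·d² with d = x − 42.8594:
  vertical leg: d = -34.8594 mm → contributes +2 473 027 mm⁴
  horizontal leg (remainder): d = 35.1406 mm → contributes +4 992 126 mm⁴
Total I = 7 465 153 mm⁴.

I_y ≈ 7.465 × 10⁶ mm⁴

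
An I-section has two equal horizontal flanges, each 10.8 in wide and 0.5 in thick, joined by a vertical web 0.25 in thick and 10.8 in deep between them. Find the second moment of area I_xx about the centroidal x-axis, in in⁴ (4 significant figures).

I_xx ≈ 371.2 in⁴

Treat the section as a set of non-overlapping primitives; coordinates are from the bounding-box lower-left.
Bottom flange: 10.8 × 0.5, A = 5.4 in², y = 0.25 in, Ī = 0.1125 in⁴.
Web: 0.25 × 10.8, A = 2.7 in², y = 5.9 in, Ī = 26.244 in⁴.
Top flange: 10.8 × 0.5, A = 5.4 in², y = 11.55 in, Ī = 0.1125 in⁴.
By symmetry the centroid is at mid-height, ȳ = 5.9 in.
Transfer each piece to the centroidal x-axis using Ī + A·d² with d = y − 5.9:
  bottom flange: d = -5.65 in → contributes +172.494 in⁴
  web: d = 0 in → contributes +26.244 in⁴
  top flange: d = 5.65 in → contributes +172.494 in⁴
Total I = 371.232 in⁴.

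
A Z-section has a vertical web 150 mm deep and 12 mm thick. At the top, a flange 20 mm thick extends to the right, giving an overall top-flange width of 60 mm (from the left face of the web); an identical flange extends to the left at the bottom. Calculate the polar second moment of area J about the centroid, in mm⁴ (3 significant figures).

Treat the section as a set of non-overlapping primitives; coordinates are from the bounding-box lower-left.
Web: 12 × 150, A = 1 800 mm², y = 75 mm, Ī = 3 375 000 mm⁴.
Top flange (beyond web): 48 × 20, A = 960 mm², y = 140 mm, Ī = 32 000 mm⁴.
Bottom flange (beyond web): 48 × 20, A = 960 mm², y = 10 mm, Ī = 32 000 mm⁴.
Centroid: ȳ = ΣA·y / ΣA = 75 mm.
Transfer each piece to the centroidal x-axis using Ī + A·d² with d = y − 75:
  web: d = 0 mm → contributes +3 375 000 mm⁴
  top flange (beyond web): d = 65 mm → contributes +4 088 000 mm⁴
  bottom flange (beyond web): d = -65 mm → contributes +4 088 000 mm⁴
Total I = 11 551 000 mm⁴.
For the y-axis: x̄ = 54 mm.
Repeating about the centroidal y-axis gives I_y = 2 118 240 mm⁴.
Polar second moment: J = I_x + I_y = 13 669 240 mm⁴.

J ≈ 1.37 × 10⁷ mm⁴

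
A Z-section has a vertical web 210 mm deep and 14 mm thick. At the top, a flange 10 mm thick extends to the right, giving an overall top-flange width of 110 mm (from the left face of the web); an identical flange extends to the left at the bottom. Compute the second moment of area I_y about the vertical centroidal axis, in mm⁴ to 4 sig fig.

Treat the section as a set of non-overlapping primitives; coordinates are from the bounding-box lower-left.
Web: 14 × 210, A = 2 940 mm², x = 103 mm, Ī = 48 020 mm⁴.
Top flange (beyond web): 96 × 10, A = 960 mm², x = 158 mm, Ī = 737 280 mm⁴.
Bottom flange (beyond web): 96 × 10, A = 960 mm², x = 48 mm, Ī = 737 280 mm⁴.
Centroid: x̄ = ΣA·x / ΣA = 103 mm.
Transfer each piece to the vertical centroidal axis using Ī + A·d² with d = x − 103:
  web: d = 0 mm → contributes +48 020 mm⁴
  top flange (beyond web): d = 55 mm → contributes +3 641 280 mm⁴
  bottom flange (beyond web): d = -55 mm → contributes +3 641 280 mm⁴
Total I = 7 330 580 mm⁴.

I_y ≈ 7.331 × 10⁶ mm⁴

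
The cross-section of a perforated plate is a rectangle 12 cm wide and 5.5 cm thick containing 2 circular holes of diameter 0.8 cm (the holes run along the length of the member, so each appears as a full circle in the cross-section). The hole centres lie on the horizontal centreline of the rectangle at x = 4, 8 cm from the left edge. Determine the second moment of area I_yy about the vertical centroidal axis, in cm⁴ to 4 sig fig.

Break the section into simple shapes (no overlaps), measuring from the bottom-left corner of the bounding box.
Plate: 12 × 5.5, A = 66 cm², x = 6 cm, Ī = 792 cm⁴.
Hole 1 (subtracted): ⌀0.8, A = 0.502655 cm², x = 4 cm, Ī = 0.0201062 cm⁴.
Hole 2 (subtracted): ⌀0.8, A = 0.502655 cm², x = 8 cm, Ī = 0.0201062 cm⁴.
By symmetry the centroid is at mid-width, x̄ = 6 cm.
Transfer each piece to the vertical centroidal axis using Ī + A·d² with d = x − 6:
  plate: d = 0 cm → contributes +792 cm⁴
  hole 1: d = -2 cm → contributes −2.03073 cm⁴
  hole 2: d = 2 cm → contributes −2.03073 cm⁴
Total I = 787.939 cm⁴.

I_yy ≈ 787.9 cm⁴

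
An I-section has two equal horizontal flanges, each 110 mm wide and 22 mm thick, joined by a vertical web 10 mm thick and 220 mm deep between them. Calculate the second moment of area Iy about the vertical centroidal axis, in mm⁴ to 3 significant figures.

Iy ≈ 4.90 × 10⁶ mm⁴

Split into non-overlapping primitives; take the origin at the lower-left of the bounding box.
Bottom flange: 110 × 22, A = 2 420 mm², x = 55 mm, Ī = 2 440 167 mm⁴.
Web: 10 × 220, A = 2 200 mm², x = 55 mm, Ī = 18 333 mm⁴.
Top flange: 110 × 22, A = 2 420 mm², x = 55 mm, Ī = 2 440 167 mm⁴.
By symmetry the centroid is at mid-width, x̄ = 55 mm.
All pieces are centred on the vertical centroidal axis, so I = ΣĪ = 4 898 667 mm⁴.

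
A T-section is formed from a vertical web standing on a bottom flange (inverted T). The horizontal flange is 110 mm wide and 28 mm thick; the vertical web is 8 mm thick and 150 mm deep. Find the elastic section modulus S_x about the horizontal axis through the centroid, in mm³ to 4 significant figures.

Decompose the section into non-overlapping parts with the origin at the bottom-left of its bounding rectangle.
Flange: 110 × 28, A = 3 080 mm², y = 14 mm, Ī = 201 227 mm⁴.
Web: 8 × 150, A = 1 200 mm², y = 103 mm, Ī = 2 250 000 mm⁴.
Centroid: ȳ = ΣA·y / ΣA = 38.9533 mm.
Transfer each piece to the horizontal axis through the centroid using Ī + A·d² with d = y − 38.9533:
  flange: d = -24.9533 mm → contributes +2 119 037 mm⁴
  web: d = 64.0467 mm → contributes +7 172 380 mm⁴
Total I = 9 291 417 mm⁴.
Extreme fibre distance c = 139.047 mm; S = I/c = 66822.3 mm³.

S_x ≈ 6.682 × 10⁴ mm³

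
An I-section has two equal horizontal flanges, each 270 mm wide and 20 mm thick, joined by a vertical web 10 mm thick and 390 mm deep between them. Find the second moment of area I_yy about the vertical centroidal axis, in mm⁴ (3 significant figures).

I_yy ≈ 6.56 × 10⁷ mm⁴

Decompose the section into non-overlapping parts with the origin at the bottom-left of its bounding rectangle.
Bottom flange: 270 × 20, A = 5 400 mm², x = 135 mm, Ī = 32 805 000 mm⁴.
Web: 10 × 390, A = 3 900 mm², x = 135 mm, Ī = 32 500 mm⁴.
Top flange: 270 × 20, A = 5 400 mm², x = 135 mm, Ī = 32 805 000 mm⁴.
By symmetry the centroid is at mid-width, x̄ = 135 mm.
All pieces are centred on the vertical centroidal axis, so I = ΣĪ = 65 642 500 mm⁴.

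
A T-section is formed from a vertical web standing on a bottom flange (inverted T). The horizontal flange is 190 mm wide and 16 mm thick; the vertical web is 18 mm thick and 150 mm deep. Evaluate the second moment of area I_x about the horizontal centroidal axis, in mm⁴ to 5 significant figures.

I_x ≈ 1.4978 × 10⁷ mm⁴

Decompose the section into non-overlapping parts with the origin at the bottom-left of its bounding rectangle.
Flange: 190 × 16, A = 3 040 mm², y = 8 mm, Ī = 64853.33 mm⁴.
Web: 18 × 150, A = 2 700 mm², y = 91 mm, Ī = 5 062 500 mm⁴.
Centroid: ȳ = ΣA·y / ΣA = 47.04181 mm.
Transfer each piece to the horizontal centroidal axis using Ī + A·d² with d = y − 47.04181:
  flange: d = -39.04181 mm → contributes +4 698 613 mm⁴
  web: d = 43.95819 mm → contributes +10 279 770 mm⁴
Total I = 14 978 383 mm⁴.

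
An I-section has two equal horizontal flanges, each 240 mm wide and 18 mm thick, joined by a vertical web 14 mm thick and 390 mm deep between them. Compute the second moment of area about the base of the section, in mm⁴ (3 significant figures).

I_base ≈ 1.07 × 10⁹ mm⁴

Break the section into simple shapes (no overlaps), measuring from the bottom-left corner of the bounding box.
Bottom flange: 240 × 18, A = 4 320 mm², y = 9 mm, Ī = 116 640 mm⁴.
Web: 14 × 390, A = 5 460 mm², y = 213 mm, Ī = 69 205 500 mm⁴.
Top flange: 240 × 18, A = 4 320 mm², y = 417 mm, Ī = 116 640 mm⁴.
Transfer each piece to the bottom edge using Ī + A·d² with d = y − 0:
  bottom flange: d = 9 mm → contributes +466 560 mm⁴
  web: d = 213 mm → contributes +316 920 240 mm⁴
  top flange: d = 417 mm → contributes +751 317 120 mm⁴
Total I = 1 068 703 920 mm⁴.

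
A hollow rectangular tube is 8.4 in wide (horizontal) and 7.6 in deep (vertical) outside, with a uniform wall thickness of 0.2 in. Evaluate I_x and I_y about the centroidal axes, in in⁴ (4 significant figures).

I_x ≈ 58.45 in⁴, I_y ≈ 68.18 in⁴

Break the section into simple shapes (no overlaps), measuring from the bottom-left corner of the bounding box.
Outer rectangle: 8.4 × 7.6, A = 63.84 in², y = 3.8 in, Ī = 307.283 in⁴.
Inner void (subtracted): 8 × 7.2, A = 57.6 in², y = 3.8 in, Ī = 248.832 in⁴.
By symmetry the centroid is at mid-height, ȳ = 3.8 in.
All pieces are centred on the centroidal x-axis, so I = ΣĪ (holes subtracted) = 58.4512 in⁴.
Repeating about the centroidal y-axis gives I_y = 68.1792 in⁴.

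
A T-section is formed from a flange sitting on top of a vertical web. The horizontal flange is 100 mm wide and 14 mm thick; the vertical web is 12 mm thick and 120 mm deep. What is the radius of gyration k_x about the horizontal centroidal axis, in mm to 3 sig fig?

Split into non-overlapping primitives; take the origin at the lower-left of the bounding box.
Flange: 100 × 14, A = 1 400 mm², y = 127 mm, Ī = 22 867 mm⁴.
Web: 12 × 120, A = 1 440 mm², y = 60 mm, Ī = 1 728 000 mm⁴.
Centroid: ȳ = ΣA·y / ΣA = 93.028 mm.
Transfer each piece to the horizontal centroidal axis using Ī + A·d² with d = y − 93.028:
  flange: d = 33.972 mm → contributes +1 638 586 mm⁴
  web: d = -33.028 mm → contributes +3 298 838 mm⁴
Total I = 4 937 424 mm⁴.
Radius of gyration: k = √(I/A) = √(4 937 424 / 2 840) = 41.696 mm.

k_x ≈ 41.7 mm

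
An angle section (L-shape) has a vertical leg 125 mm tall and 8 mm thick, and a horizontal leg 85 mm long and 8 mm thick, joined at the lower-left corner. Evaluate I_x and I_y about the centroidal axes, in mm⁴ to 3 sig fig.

Decompose the section into non-overlapping parts with the origin at the bottom-left of its bounding rectangle.
Vertical leg: 8 × 125, A = 1 000 mm², y = 62.5 mm, Ī = 1 302 083 mm⁴.
Horizontal leg (remainder): 77 × 8, A = 616 mm², y = 4 mm, Ī = 3285.3 mm⁴.
Centroid: ȳ = ΣA·y / ΣA = 40.2 mm.
Transfer each piece to the centroidal x-axis using Ī + A·d² with d = y − 40.2:
  vertical leg: d = 22.3 mm → contributes +1 799 351 mm⁴
  horizontal leg (remainder): d = -36.2 mm → contributes +810 538 mm⁴
Total I = 2 609 890 mm⁴.
For the y-axis: x̄ = 20.2 mm.
Repeating about the centroidal y-axis gives I_y = 998 210 mm⁴.

I_x ≈ 2.61 × 10⁶ mm⁴, I_y ≈ 9.98 × 10⁵ mm⁴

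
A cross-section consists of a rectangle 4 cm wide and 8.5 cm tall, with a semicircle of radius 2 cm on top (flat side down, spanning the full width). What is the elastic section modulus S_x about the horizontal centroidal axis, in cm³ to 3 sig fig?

Treat the section as a set of non-overlapping primitives; coordinates are from the bounding-box lower-left.
Rectangular body: 4 × 8.5, A = 34 cm², y = 4.25 cm, Ī = 204.71 cm⁴.
Semicircular cap: semicircle r = 2, A = 6.2832 cm², y = 9.3488 cm, Ī = 1.7561 cm⁴.
Centroid: ȳ = ΣA·y / ΣA = 5.0453 cm.
Transfer each piece to the horizontal centroidal axis using Ī + A·d² with d = y − 5.0453:
  rectangular body: d = -0.79529 cm → contributes +226.21 cm⁴
  semicircular cap: d = 4.3035 cm → contributes +118.12 cm⁴
Total I = 344.34 cm⁴.
Extreme fibre distance c = 5.4547 cm; S = I/c = 63.126 cm³.

S_x ≈ 63.1 cm³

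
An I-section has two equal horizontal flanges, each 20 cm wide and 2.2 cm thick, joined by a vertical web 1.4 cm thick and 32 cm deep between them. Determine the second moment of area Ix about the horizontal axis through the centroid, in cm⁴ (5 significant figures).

Decompose the section into non-overlapping parts with the origin at the bottom-left of its bounding rectangle.
Bottom flange: 20 × 2.2, A = 44 cm², y = 1.1 cm, Ī = 17.74667 cm⁴.
Web: 1.4 × 32, A = 44.8 cm², y = 18.2 cm, Ī = 3822.933 cm⁴.
Top flange: 20 × 2.2, A = 44 cm², y = 35.3 cm, Ī = 17.74667 cm⁴.
By symmetry the centroid is at mid-height, ȳ = 18.2 cm.
Transfer each piece to the horizontal axis through the centroid using Ī + A·d² with d = y − 18.2:
  bottom flange: d = -17.1 cm → contributes +12883.79 cm⁴
  web: d = 0 cm → contributes +3822.933 cm⁴
  top flange: d = 17.1 cm → contributes +12883.79 cm⁴
Total I = 29590.51 cm⁴.

Ix ≈ 2.9591 × 10⁴ cm⁴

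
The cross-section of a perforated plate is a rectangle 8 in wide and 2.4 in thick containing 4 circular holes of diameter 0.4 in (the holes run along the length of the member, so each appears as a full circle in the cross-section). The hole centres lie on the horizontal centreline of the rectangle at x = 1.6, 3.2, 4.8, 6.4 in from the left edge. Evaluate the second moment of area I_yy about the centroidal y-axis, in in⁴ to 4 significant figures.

I_yy ≈ 100.8 in⁴

Split into non-overlapping primitives; take the origin at the lower-left of the bounding box.
Plate: 8 × 2.4, A = 19.2 in², x = 4 in, Ī = 102.4 in⁴.
Hole 1 (subtracted): ⌀0.4, A = 0.125664 in², x = 1.6 in, Ī = 0.00125664 in⁴.
Hole 2 (subtracted): ⌀0.4, A = 0.125664 in², x = 3.2 in, Ī = 0.00125664 in⁴.
Hole 3 (subtracted): ⌀0.4, A = 0.125664 in², x = 4.8 in, Ī = 0.00125664 in⁴.
Hole 4 (subtracted): ⌀0.4, A = 0.125664 in², x = 6.4 in, Ī = 0.00125664 in⁴.
By symmetry the centroid is at mid-width, x̄ = 4 in.
Transfer each piece to the centroidal y-axis using Ī + A·d² with d = x − 4:
  plate: d = 0 in → contributes +102.4 in⁴
  hole 1: d = -2.4 in → contributes −0.72508 in⁴
  hole 2: d = -0.8 in → contributes −0.0816814 in⁴
  hole 3: d = 0.8 in → contributes −0.0816814 in⁴
  hole 4: d = 2.4 in → contributes −0.72508 in⁴
Total I = 100.786 in⁴.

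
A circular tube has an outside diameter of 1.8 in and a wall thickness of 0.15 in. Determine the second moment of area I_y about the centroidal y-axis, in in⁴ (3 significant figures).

I_y ≈ 0.267 in⁴

Break the section into simple shapes (no overlaps), measuring from the bottom-left corner of the bounding box.
Outer circle: ⌀1.8, A = 2.5447 in², x = 0.9 in, Ī = 0.5153 in⁴.
Bore (subtracted): ⌀1.5, A = 1.7671 in², x = 0.9 in, Ī = 0.2485 in⁴.
By symmetry the centroid is at mid-width, x̄ = 0.9 in.
All pieces are centred on the centroidal y-axis, so I = ΣĪ (holes subtracted) = 0.26679 in⁴.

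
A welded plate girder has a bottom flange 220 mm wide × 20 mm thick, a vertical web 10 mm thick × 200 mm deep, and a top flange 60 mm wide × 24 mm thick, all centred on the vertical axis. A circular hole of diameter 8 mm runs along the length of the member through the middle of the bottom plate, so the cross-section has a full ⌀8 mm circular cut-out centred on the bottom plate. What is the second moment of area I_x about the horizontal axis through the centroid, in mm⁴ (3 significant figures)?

I_x ≈ 6.47 × 10⁷ mm⁴

Split into non-overlapping primitives; take the origin at the lower-left of the bounding box.
Bottom plate: 220 × 20, A = 4 400 mm², y = 10 mm, Ī = 146 667 mm⁴.
Web plate: 10 × 200, A = 2 000 mm², y = 120 mm, Ī = 6 666 667 mm⁴.
Top plate: 60 × 24, A = 1 440 mm², y = 232 mm, Ī = 69 120 mm⁴.
Hole (subtracted): ⌀8, A = 50.265 mm², y = 10 mm, Ī = 201.06 mm⁴.
Centroid: ȳ = ΣA·y / ΣA = 79.281 mm.
Transfer each piece to the horizontal axis through the centroid using Ī + A·d² with d = y − 79.281:
  bottom plate: d = -69.281 mm → contributes +21 265 991 mm⁴
  web plate: d = 40.719 mm → contributes +9 982 753 mm⁴
  top plate: d = 152.72 mm → contributes +33 654 408 mm⁴
  hole: d = -69.281 mm → contributes −241 468 mm⁴
Total I = 64 661 684 mm⁴.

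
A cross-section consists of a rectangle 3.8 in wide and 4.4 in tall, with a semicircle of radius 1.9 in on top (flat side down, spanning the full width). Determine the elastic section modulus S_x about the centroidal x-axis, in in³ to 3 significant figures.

S_x ≈ 20.0 in³

Treat the section as a set of non-overlapping primitives; coordinates are from the bounding-box lower-left.
Rectangular body: 3.8 × 4.4, A = 16.72 in², y = 2.2 in, Ī = 26.975 in⁴.
Semicircular cap: semicircle r = 1.9, A = 5.6706 in², y = 5.2064 in, Ī = 1.4304 in⁴.
Centroid: ȳ = ΣA·y / ΣA = 2.9614 in.
Transfer each piece to the centroidal x-axis using Ī + A·d² with d = y − 2.9614:
  rectangular body: d = -0.76139 in → contributes +36.668 in⁴
  semicircular cap: d = 2.245 in → contributes +30.01 in⁴
Total I = 66.678 in⁴.
Extreme fibre distance c = 3.3386 in; S = I/c = 19.972 in³.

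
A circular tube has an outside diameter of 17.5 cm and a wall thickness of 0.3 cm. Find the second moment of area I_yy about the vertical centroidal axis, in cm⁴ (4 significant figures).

I_yy ≈ 599.7 cm⁴

Split into non-overlapping primitives; take the origin at the lower-left of the bounding box.
Outer circle: ⌀17.5, A = 240.528 cm², x = 8.75 cm, Ī = 4603.86 cm⁴.
Bore (subtracted): ⌀16.9, A = 224.318 cm², x = 8.75 cm, Ī = 4004.21 cm⁴.
By symmetry the centroid is at mid-width, x̄ = 8.75 cm.
All pieces are centred on the vertical centroidal axis, so I = ΣĪ (holes subtracted) = 599.651 cm⁴.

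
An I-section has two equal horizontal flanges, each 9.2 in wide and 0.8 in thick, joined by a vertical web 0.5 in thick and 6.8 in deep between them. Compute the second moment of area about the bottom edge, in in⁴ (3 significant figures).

I_base ≈ 546 in⁴

Treat the section as a set of non-overlapping primitives; coordinates are from the bounding-box lower-left.
Bottom flange: 9.2 × 0.8, A = 7.36 in², y = 0.4 in, Ī = 0.39253 in⁴.
Web: 0.5 × 6.8, A = 3.4 in², y = 4.2 in, Ī = 13.101 in⁴.
Top flange: 9.2 × 0.8, A = 7.36 in², y = 8 in, Ī = 0.39253 in⁴.
Transfer each piece to the base of the section using Ī + A·d² with d = y − 0:
  bottom flange: d = 0.4 in → contributes +1.5701 in⁴
  web: d = 4.2 in → contributes +73.077 in⁴
  top flange: d = 8 in → contributes +471.43 in⁴
Total I = 546.08 in⁴.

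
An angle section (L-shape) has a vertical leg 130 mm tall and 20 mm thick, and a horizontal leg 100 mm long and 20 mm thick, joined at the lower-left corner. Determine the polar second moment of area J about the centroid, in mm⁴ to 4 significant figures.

J ≈ 1.013 × 10⁷ mm⁴

Break the section into simple shapes (no overlaps), measuring from the bottom-left corner of the bounding box.
Vertical leg: 20 × 130, A = 2 600 mm², y = 65 mm, Ī = 3 661 667 mm⁴.
Horizontal leg (remainder): 80 × 20, A = 1 600 mm², y = 10 mm, Ī = 53333.3 mm⁴.
Centroid: ȳ = ΣA·y / ΣA = 44.0476 mm.
Transfer each piece to the centroidal x-axis using Ī + A·d² with d = y − 44.0476:
  vertical leg: d = 20.9524 mm → contributes +4 803 073 mm⁴
  horizontal leg (remainder): d = -34.0476 mm → contributes +1 908 118 mm⁴
Total I = 6 711 190 mm⁴.
For the y-axis: x̄ = 29.0476 mm.
Repeating about the centroidal y-axis gives I_y = 3 416 190 mm⁴.
Polar second moment: J = I_x + I_y = 10 127 381 mm⁴.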